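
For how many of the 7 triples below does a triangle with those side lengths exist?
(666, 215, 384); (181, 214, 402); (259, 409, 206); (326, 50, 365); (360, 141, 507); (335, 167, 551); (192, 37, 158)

3

(215,384,666): 215+384 ≤ 666 → not valid
(181,214,402): 181+214 ≤ 402 → not valid
(206,259,409): 206+259 > 409 → valid
(50,326,365): 50+326 > 365 → valid
(141,360,507): 141+360 ≤ 507 → not valid
(167,335,551): 167+335 ≤ 551 → not valid
(37,158,192): 37+158 > 192 → valid
3 of the 7 triples form a triangle.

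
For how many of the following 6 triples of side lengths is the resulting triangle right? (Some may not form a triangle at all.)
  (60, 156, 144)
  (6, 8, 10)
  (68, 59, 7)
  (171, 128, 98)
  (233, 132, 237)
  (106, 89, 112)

2

(60,156,144): 60²+144² = 24336 = 156² → right
(6,8,10): 6²+8² = 100 = 10² → right
(68,59,7): 7+59 ≤ 68, not a triangle
(171,128,98): 98²+128² = 25988 < 29241 = 171² → obtuse
(233,132,237): 132²+233² = 71713 > 56169 = 237² → acute
(106,89,112): 89²+106² = 19157 > 12544 = 112² → acute
2 of the 6 are right.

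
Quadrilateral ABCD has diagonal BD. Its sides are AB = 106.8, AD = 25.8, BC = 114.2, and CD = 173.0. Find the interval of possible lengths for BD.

81.0 < BD < 132.6

From triangle ABD: |106.8 − 25.8| < BD < 106.8 + 25.8, i.e. 81.0 < BD < 132.6.
From triangle CBD: 58.8 < BD < 287.2.
Both must hold, so BD lies in the intersection.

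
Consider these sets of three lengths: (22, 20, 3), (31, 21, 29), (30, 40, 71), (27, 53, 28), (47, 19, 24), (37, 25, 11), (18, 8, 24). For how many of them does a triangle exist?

(3,20,22): 3+20 > 22 → valid
(21,29,31): 21+29 > 31 → valid
(30,40,71): 30+40 ≤ 71 → not valid
(27,28,53): 27+28 > 53 → valid
(19,24,47): 19+24 ≤ 47 → not valid
(11,25,37): 11+25 ≤ 37 → not valid
(8,18,24): 8+18 > 24 → valid
4 of the 7 triples form a triangle.

4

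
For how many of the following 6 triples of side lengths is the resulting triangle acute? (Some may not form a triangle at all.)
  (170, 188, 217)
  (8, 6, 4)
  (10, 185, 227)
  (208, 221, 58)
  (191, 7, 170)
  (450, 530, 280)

(170,188,217): 170²+188² = 64244 > 47089 = 217² → acute
(8,6,4): 4²+6² = 52 < 64 = 8² → obtuse
(10,185,227): 10+185 ≤ 227, not a triangle
(208,221,58): 58²+208² = 46628 < 48841 = 221² → obtuse
(191,7,170): 7+170 ≤ 191, not a triangle
(450,530,280): 280²+450² = 280900 = 530² → right
1 of the 6 is acute.

1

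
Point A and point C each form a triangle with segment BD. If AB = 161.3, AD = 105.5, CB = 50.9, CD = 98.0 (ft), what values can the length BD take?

From triangle ABD: |161.3 − 105.5| < BD < 161.3 + 105.5, i.e. 55.8 < BD < 266.8.
From triangle CBD: 47.1 < BD < 148.9.
Both must hold, so BD lies in the intersection.

55.8 < BD < 148.9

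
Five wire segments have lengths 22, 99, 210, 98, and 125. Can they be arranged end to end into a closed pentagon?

Yes

A pentagon exists iff every side is shorter than the sum of the others — equivalently, the longest side is less than the sum of the rest.
Longest side 210 < 344 (sum of the remaining 4), so yes.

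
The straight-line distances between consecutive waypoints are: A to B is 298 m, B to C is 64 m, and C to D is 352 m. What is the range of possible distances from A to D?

The maximum is all hops collinear in one direction: 298 + 64 + 352 = 714.
The longest hop is 352; the others sum to 362. Since 352 ≤ 362, the path can fold back on itself completely, so the minimum distance is 0.

0 ≤ AD ≤ 714 m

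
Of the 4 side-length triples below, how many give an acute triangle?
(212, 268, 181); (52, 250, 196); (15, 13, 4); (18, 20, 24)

(212,268,181): 181²+212² = 77705 > 71824 = 268² → acute
(52,250,196): 52+196 ≤ 250, not a triangle
(15,13,4): 4²+13² = 185 < 225 = 15² → obtuse
(18,20,24): 18²+20² = 724 > 576 = 24² → acute
2 of the 4 are acute.

2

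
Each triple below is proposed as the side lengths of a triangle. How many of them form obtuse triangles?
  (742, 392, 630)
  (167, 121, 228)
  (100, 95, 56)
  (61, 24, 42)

(742,392,630): 392²+630² = 550564 = 742² → right
(167,121,228): 121²+167² = 42530 < 51984 = 228² → obtuse
(100,95,56): 56²+95² = 12161 > 10000 = 100² → acute
(61,24,42): 24²+42² = 2340 < 3721 = 61² → obtuse
2 of the 4 are obtuse.

2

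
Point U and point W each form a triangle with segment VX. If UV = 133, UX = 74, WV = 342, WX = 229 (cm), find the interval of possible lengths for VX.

From triangle UVX: |133 − 74| < VX < 133 + 74, i.e. 59 < VX < 207.
From triangle WVX: 113 < VX < 571.
Both must hold, so VX lies in the intersection.

113 < VX < 207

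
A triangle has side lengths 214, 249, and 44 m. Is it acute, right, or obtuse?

obtuse

Compare the square of the longest side to the sum of squares of the other two: 44² + 214² = 47732 < 62001 = 249².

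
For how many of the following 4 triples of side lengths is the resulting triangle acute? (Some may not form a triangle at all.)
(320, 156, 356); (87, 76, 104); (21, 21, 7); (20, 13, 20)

(320,156,356): 156²+320² = 126736 = 356² → right
(87,76,104): 76²+87² = 13345 > 10816 = 104² → acute
(21,21,7): 7²+21² = 490 > 441 = 21² → acute
(20,13,20): 13²+20² = 569 > 400 = 20² → acute
3 of the 4 are acute.

3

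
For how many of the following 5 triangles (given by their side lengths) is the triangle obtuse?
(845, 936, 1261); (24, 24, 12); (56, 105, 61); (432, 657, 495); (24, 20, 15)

1

(845,936,1261): 845²+936² = 1590121 = 1261² → right
(24,24,12): 12²+24² = 720 > 576 = 24² → acute
(56,105,61): 56²+61² = 6857 < 11025 = 105² → obtuse
(432,657,495): 432²+495² = 431649 = 657² → right
(24,20,15): 15²+20² = 625 > 576 = 24² → acute
1 of the 5 is obtuse.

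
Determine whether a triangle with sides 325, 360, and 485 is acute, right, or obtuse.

Compare the square of the longest side to the sum of squares of the other two: 325² + 360² = 235225 = 485².

right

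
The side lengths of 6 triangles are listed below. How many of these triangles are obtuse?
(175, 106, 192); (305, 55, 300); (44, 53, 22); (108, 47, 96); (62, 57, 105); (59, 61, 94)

(175,106,192): 106²+175² = 41861 > 36864 = 192² → acute
(305,55,300): 55²+300² = 93025 = 305² → right
(44,53,22): 22²+44² = 2420 < 2809 = 53² → obtuse
(108,47,96): 47²+96² = 11425 < 11664 = 108² → obtuse
(62,57,105): 57²+62² = 7093 < 11025 = 105² → obtuse
(59,61,94): 59²+61² = 7202 < 8836 = 94² → obtuse
4 of the 6 are obtuse.

4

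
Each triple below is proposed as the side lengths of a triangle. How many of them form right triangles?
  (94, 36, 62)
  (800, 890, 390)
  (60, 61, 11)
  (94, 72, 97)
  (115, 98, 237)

2

(94,36,62): 36²+62² = 5140 < 8836 = 94² → obtuse
(800,890,390): 390²+800² = 792100 = 890² → right
(60,61,11): 11²+60² = 3721 = 61² → right
(94,72,97): 72²+94² = 14020 > 9409 = 97² → acute
(115,98,237): 98+115 ≤ 237, not a triangle
2 of the 5 are right.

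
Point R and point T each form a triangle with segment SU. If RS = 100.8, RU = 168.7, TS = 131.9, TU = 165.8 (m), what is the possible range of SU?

From triangle RSU: |100.8 − 168.7| < SU < 100.8 + 168.7, i.e. 67.9 < SU < 269.5.
From triangle TSU: 33.9 < SU < 297.7.
Both must hold, so SU lies in the intersection.

67.9 < SU < 269.5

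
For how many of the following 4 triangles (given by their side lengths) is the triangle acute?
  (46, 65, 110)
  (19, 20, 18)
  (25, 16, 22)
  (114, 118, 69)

3

(46,65,110): 46²+65² = 6341 < 12100 = 110² → obtuse
(19,20,18): 18²+19² = 685 > 400 = 20² → acute
(25,16,22): 16²+22² = 740 > 625 = 25² → acute
(114,118,69): 69²+114² = 17757 > 13924 = 118² → acute
3 of the 4 are acute.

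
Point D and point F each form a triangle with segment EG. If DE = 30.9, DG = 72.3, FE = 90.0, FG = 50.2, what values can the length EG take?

From triangle DEG: |30.9 − 72.3| < EG < 30.9 + 72.3, i.e. 41.4 < EG < 103.2.
From triangle FEG: 39.8 < EG < 140.2.
Both must hold, so EG lies in the intersection.

41.4 < EG < 103.2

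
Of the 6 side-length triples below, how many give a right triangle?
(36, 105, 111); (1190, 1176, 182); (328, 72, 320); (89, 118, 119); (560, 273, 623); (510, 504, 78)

5

(36,105,111): 36²+105² = 12321 = 111² → right
(1190,1176,182): 182²+1176² = 1416100 = 1190² → right
(328,72,320): 72²+320² = 107584 = 328² → right
(89,118,119): 89²+118² = 21845 > 14161 = 119² → acute
(560,273,623): 273²+560² = 388129 = 623² → right
(510,504,78): 78²+504² = 260100 = 510² → right
5 of the 6 are right.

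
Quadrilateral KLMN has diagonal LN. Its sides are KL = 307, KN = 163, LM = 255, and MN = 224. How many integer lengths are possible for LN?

From triangle KLN: 144 < LN < 470.
From triangle MLN: 31 < LN < 479.
Intersection: 144 < LN < 470, so integers 145 through 469: 325 values.

325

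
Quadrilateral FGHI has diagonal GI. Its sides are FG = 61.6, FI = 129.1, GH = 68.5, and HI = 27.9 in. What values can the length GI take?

67.5 < GI < 96.4

From triangle FGI: |61.6 − 129.1| < GI < 61.6 + 129.1, i.e. 67.5 < GI < 190.7.
From triangle HGI: 40.6 < GI < 96.4.
Both must hold, so GI lies in the intersection.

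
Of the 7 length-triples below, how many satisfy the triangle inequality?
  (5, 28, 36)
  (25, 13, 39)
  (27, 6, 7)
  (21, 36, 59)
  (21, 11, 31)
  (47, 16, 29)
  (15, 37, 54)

(5,28,36): 5+28 ≤ 36 → not valid
(13,25,39): 13+25 ≤ 39 → not valid
(6,7,27): 6+7 ≤ 27 → not valid
(21,36,59): 21+36 ≤ 59 → not valid
(11,21,31): 11+21 > 31 → valid
(16,29,47): 16+29 ≤ 47 → not valid
(15,37,54): 15+37 ≤ 54 → not valid
1 of the 7 triples forms a triangle.

1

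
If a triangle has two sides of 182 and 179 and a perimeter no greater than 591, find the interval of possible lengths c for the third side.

Triangle inequality alone gives 3 < c < 361.
The perimeter condition gives c ≤ 591 − 182 − 179 = 230.
Intersecting the two: 3 < c ≤ 230.

3 < c ≤ 230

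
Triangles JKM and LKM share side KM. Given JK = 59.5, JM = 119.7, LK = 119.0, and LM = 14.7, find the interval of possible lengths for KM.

From triangle JKM: |59.5 − 119.7| < KM < 59.5 + 119.7, i.e. 60.2 < KM < 179.2.
From triangle LKM: 104.3 < KM < 133.7.
Both must hold, so KM lies in the intersection.

104.3 < KM < 133.7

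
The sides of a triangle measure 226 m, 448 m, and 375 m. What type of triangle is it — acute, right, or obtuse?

obtuse

Compare the square of the longest side to the sum of squares of the other two: 226² + 375² = 191701 < 200704 = 448².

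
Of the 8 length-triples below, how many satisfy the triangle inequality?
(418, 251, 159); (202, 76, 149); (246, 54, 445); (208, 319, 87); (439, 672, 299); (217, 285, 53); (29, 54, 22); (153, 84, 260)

2

(159,251,418): 159+251 ≤ 418 → not valid
(76,149,202): 76+149 > 202 → valid
(54,246,445): 54+246 ≤ 445 → not valid
(87,208,319): 87+208 ≤ 319 → not valid
(299,439,672): 299+439 > 672 → valid
(53,217,285): 53+217 ≤ 285 → not valid
(22,29,54): 22+29 ≤ 54 → not valid
(84,153,260): 84+153 ≤ 260 → not valid
2 of the 8 triples form a triangle.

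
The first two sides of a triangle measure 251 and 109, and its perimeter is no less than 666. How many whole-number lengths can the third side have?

54

Triangle inequality: 142 < x < 360. Perimeter ≥ 666 gives x ≥ 666 − 251 − 109 = 306.
So 306 ≤ x < 360; integers 306 through 359: 54 values.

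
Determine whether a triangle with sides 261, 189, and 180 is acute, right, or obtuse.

right

Compare the square of the longest side to the sum of squares of the other two: 180² + 189² = 68121 = 261².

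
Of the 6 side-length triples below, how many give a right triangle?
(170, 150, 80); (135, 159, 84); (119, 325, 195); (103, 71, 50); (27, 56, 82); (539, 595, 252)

(170,150,80): 80²+150² = 28900 = 170² → right
(135,159,84): 84²+135² = 25281 = 159² → right
(119,325,195): 119+195 ≤ 325, not a triangle
(103,71,50): 50²+71² = 7541 < 10609 = 103² → obtuse
(27,56,82): 27²+56² = 3865 < 6724 = 82² → obtuse
(539,595,252): 252²+539² = 354025 = 595² → right
3 of the 6 are right.

3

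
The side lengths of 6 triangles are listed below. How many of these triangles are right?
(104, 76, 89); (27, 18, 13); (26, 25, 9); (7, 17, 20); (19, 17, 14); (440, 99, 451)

(104,76,89): 76²+89² = 13697 > 10816 = 104² → acute
(27,18,13): 13²+18² = 493 < 729 = 27² → obtuse
(26,25,9): 9²+25² = 706 > 676 = 26² → acute
(7,17,20): 7²+17² = 338 < 400 = 20² → obtuse
(19,17,14): 14²+17² = 485 > 361 = 19² → acute
(440,99,451): 99²+440² = 203401 = 451² → right
1 of the 6 is right.

1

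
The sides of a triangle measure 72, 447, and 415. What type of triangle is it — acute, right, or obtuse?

obtuse

Compare the square of the longest side to the sum of squares of the other two: 72² + 415² = 177409 < 199809 = 447².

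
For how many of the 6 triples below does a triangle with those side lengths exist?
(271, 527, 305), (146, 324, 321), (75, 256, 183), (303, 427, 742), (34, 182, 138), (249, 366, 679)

(271,305,527): 271+305 > 527 → valid
(146,321,324): 146+321 > 324 → valid
(75,183,256): 75+183 > 256 → valid
(303,427,742): 303+427 ≤ 742 → not valid
(34,138,182): 34+138 ≤ 182 → not valid
(249,366,679): 249+366 ≤ 679 → not valid
3 of the 6 triples form a triangle.

3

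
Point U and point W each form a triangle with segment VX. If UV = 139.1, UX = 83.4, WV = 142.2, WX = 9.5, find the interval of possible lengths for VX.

From triangle UVX: |139.1 − 83.4| < VX < 139.1 + 83.4, i.e. 55.7 < VX < 222.5.
From triangle WVX: 132.7 < VX < 151.7.
Both must hold, so VX lies in the intersection.

132.7 < VX < 151.7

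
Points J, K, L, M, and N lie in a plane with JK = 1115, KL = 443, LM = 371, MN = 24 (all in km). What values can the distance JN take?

277 ≤ JN ≤ 1953 km

The maximum is all hops collinear in one direction: 1115 + 443 + 371 + 24 = 1953.
The longest hop is 1115; the others sum to 838. Folding the others back against it leaves at least 1115 − 838 = 277.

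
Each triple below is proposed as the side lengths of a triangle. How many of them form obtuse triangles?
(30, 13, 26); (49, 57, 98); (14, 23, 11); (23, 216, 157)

(30,13,26): 13²+26² = 845 < 900 = 30² → obtuse
(49,57,98): 49²+57² = 5650 < 9604 = 98² → obtuse
(14,23,11): 11²+14² = 317 < 529 = 23² → obtuse
(23,216,157): 23+157 ≤ 216, not a triangle
3 of the 4 are obtuse.

3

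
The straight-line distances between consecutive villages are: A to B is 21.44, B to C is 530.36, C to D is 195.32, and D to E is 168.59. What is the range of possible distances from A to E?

The maximum is all hops collinear in one direction: 21.44 + 530.36 + 195.32 + 168.59 = 915.71.
The longest hop is 530.36; the others sum to 385.35. Folding the others back against it leaves at least 530.36 − 385.35 = 145.01.

145.01 ≤ AE ≤ 915.71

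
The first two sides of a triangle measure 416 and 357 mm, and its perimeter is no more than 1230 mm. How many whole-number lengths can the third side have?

Triangle inequality: 59 < x < 773. Perimeter ≤ 1230 gives x ≤ 1230 − 416 − 357 = 457.
So 59 < x ≤ 457; integers 60 through 457: 398 values.

398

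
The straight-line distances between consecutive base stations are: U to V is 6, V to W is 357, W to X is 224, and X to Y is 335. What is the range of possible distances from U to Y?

0 ≤ UY ≤ 922

The maximum is all hops collinear in one direction: 6 + 357 + 224 + 335 = 922.
The longest hop is 357; the others sum to 565. Since 357 ≤ 565, the path can fold back on itself completely, so the minimum distance is 0.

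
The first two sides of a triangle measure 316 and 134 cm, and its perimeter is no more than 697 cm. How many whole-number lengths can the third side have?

65

Triangle inequality: 182 < x < 450. Perimeter ≤ 697 gives x ≤ 697 − 316 − 134 = 247.
So 182 < x ≤ 247; integers 183 through 247: 65 values.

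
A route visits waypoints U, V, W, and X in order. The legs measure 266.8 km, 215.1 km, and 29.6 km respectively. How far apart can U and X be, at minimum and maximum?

The maximum is all hops collinear in one direction: 266.8 + 215.1 + 29.6 = 511.5.
The longest hop is 266.8; the others sum to 244.7. Folding the others back against it leaves at least 266.8 − 244.7 = 22.1.

22.1 ≤ UX ≤ 511.5 km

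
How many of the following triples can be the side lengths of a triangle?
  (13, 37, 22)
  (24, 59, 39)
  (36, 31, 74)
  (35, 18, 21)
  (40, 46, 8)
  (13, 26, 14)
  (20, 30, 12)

(13,22,37): 13+22 ≤ 37 → not valid
(24,39,59): 24+39 > 59 → valid
(31,36,74): 31+36 ≤ 74 → not valid
(18,21,35): 18+21 > 35 → valid
(8,40,46): 8+40 > 46 → valid
(13,14,26): 13+14 > 26 → valid
(12,20,30): 12+20 > 30 → valid
5 of the 7 triples form a triangle.

5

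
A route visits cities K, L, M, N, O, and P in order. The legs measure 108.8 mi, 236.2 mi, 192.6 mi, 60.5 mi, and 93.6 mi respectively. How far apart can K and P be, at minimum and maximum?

The maximum is all hops collinear in one direction: 108.8 + 236.2 + 192.6 + 60.5 + 93.6 = 691.7.
The longest hop is 236.2; the others sum to 455.5. Since 236.2 ≤ 455.5, the path can fold back on itself completely, so the minimum distance is 0.

0 ≤ KP ≤ 691.7 mi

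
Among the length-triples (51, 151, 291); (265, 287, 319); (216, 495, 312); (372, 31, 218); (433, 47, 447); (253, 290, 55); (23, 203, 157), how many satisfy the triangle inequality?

(51,151,291): 51+151 ≤ 291 → not valid
(265,287,319): 265+287 > 319 → valid
(216,312,495): 216+312 > 495 → valid
(31,218,372): 31+218 ≤ 372 → not valid
(47,433,447): 47+433 > 447 → valid
(55,253,290): 55+253 > 290 → valid
(23,157,203): 23+157 ≤ 203 → not valid
4 of the 7 triples form a triangle.

4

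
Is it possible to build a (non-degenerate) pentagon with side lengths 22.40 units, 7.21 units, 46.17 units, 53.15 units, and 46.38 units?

A pentagon exists iff every side is shorter than the sum of the others — equivalently, the longest side is less than the sum of the rest.
Longest side 53.15 < 122.16 (sum of the remaining 4), so yes.

Yes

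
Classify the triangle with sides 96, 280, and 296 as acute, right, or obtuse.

right

Compare the square of the longest side to the sum of squares of the other two: 96² + 280² = 87616 = 296².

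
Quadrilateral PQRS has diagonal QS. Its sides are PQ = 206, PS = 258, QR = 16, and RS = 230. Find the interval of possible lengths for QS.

214 < QS < 246

From triangle PQS: |206 − 258| < QS < 206 + 258, i.e. 52 < QS < 464.
From triangle RQS: 214 < QS < 246.
Both must hold, so QS lies in the intersection.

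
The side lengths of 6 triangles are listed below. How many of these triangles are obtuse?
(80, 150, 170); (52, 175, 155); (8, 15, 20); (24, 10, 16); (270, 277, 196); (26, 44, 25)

(80,150,170): 80²+150² = 28900 = 170² → right
(52,175,155): 52²+155² = 26729 < 30625 = 175² → obtuse
(8,15,20): 8²+15² = 289 < 400 = 20² → obtuse
(24,10,16): 10²+16² = 356 < 576 = 24² → obtuse
(270,277,196): 196²+270² = 111316 > 76729 = 277² → acute
(26,44,25): 25²+26² = 1301 < 1936 = 44² → obtuse
4 of the 6 are obtuse.

4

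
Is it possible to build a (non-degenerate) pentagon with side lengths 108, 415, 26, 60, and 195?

For a pentagon, each side must be shorter than the sum of the others.
Here the longest side is 415, but the remaining 4 sides sum to only 389.

No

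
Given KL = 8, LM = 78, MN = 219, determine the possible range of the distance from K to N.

The maximum is all hops collinear in one direction: 8 + 78 + 219 = 305.
The longest hop is 219; the others sum to 86. Folding the others back against it leaves at least 219 − 86 = 133.

133 ≤ KN ≤ 305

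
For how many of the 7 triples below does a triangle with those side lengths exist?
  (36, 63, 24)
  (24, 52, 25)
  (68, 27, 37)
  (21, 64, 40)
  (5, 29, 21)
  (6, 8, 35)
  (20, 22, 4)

1

(24,36,63): 24+36 ≤ 63 → not valid
(24,25,52): 24+25 ≤ 52 → not valid
(27,37,68): 27+37 ≤ 68 → not valid
(21,40,64): 21+40 ≤ 64 → not valid
(5,21,29): 5+21 ≤ 29 → not valid
(6,8,35): 6+8 ≤ 35 → not valid
(4,20,22): 4+20 > 22 → valid
1 of the 7 triples forms a triangle.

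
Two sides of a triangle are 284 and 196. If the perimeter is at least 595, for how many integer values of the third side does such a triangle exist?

365

Triangle inequality: 88 < x < 480. Perimeter ≥ 595 gives x ≥ 595 − 284 − 196 = 115.
So 115 ≤ x < 480; integers 115 through 479: 365 values.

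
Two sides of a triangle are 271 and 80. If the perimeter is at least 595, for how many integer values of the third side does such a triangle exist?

107

Triangle inequality: 191 < x < 351. Perimeter ≥ 595 gives x ≥ 595 − 271 − 80 = 244.
So 244 ≤ x < 351; integers 244 through 350: 107 values.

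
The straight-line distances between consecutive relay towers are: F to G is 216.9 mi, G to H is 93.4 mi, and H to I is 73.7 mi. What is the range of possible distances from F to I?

49.8 ≤ FI ≤ 384.0 mi

The maximum is all hops collinear in one direction: 216.9 + 93.4 + 73.7 = 384.0.
The longest hop is 216.9; the others sum to 167.1. Folding the others back against it leaves at least 216.9 − 167.1 = 49.8.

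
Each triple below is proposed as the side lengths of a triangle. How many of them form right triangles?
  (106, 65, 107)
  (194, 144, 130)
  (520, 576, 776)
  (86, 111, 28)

(106,65,107): 65²+106² = 15461 > 11449 = 107² → acute
(194,144,130): 130²+144² = 37636 = 194² → right
(520,576,776): 520²+576² = 602176 = 776² → right
(86,111,28): 28²+86² = 8180 < 12321 = 111² → obtuse
2 of the 4 are right.

2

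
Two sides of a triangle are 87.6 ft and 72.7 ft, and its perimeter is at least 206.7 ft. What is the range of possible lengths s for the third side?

Triangle inequality alone gives 14.9 < s < 160.3.
The perimeter condition gives s ≥ 206.7 − 87.6 − 72.7 = 46.4.
Intersecting the two: 46.4 ≤ s < 160.3.

46.4 ≤ s < 160.3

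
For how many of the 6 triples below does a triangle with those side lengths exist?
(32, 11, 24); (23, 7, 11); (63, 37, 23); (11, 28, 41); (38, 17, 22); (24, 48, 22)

2

(11,24,32): 11+24 > 32 → valid
(7,11,23): 7+11 ≤ 23 → not valid
(23,37,63): 23+37 ≤ 63 → not valid
(11,28,41): 11+28 ≤ 41 → not valid
(17,22,38): 17+22 > 38 → valid
(22,24,48): 22+24 ≤ 48 → not valid
2 of the 6 triples form a triangle.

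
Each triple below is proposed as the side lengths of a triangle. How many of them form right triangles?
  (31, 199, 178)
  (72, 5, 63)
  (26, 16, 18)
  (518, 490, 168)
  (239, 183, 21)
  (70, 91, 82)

1

(31,199,178): 31²+178² = 32645 < 39601 = 199² → obtuse
(72,5,63): 5+63 ≤ 72, not a triangle
(26,16,18): 16²+18² = 580 < 676 = 26² → obtuse
(518,490,168): 168²+490² = 268324 = 518² → right
(239,183,21): 21+183 ≤ 239, not a triangle
(70,91,82): 70²+82² = 11624 > 8281 = 91² → acute
1 of the 6 is right.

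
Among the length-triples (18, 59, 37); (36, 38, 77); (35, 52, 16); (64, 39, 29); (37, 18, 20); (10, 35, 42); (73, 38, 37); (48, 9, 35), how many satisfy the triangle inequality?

(18,37,59): 18+37 ≤ 59 → not valid
(36,38,77): 36+38 ≤ 77 → not valid
(16,35,52): 16+35 ≤ 52 → not valid
(29,39,64): 29+39 > 64 → valid
(18,20,37): 18+20 > 37 → valid
(10,35,42): 10+35 > 42 → valid
(37,38,73): 37+38 > 73 → valid
(9,35,48): 9+35 ≤ 48 → not valid
4 of the 8 triples form a triangle.

4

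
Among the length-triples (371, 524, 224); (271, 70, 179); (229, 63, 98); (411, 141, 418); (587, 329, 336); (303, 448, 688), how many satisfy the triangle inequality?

4

(224,371,524): 224+371 > 524 → valid
(70,179,271): 70+179 ≤ 271 → not valid
(63,98,229): 63+98 ≤ 229 → not valid
(141,411,418): 141+411 > 418 → valid
(329,336,587): 329+336 > 587 → valid
(303,448,688): 303+448 > 688 → valid
4 of the 6 triples form a triangle.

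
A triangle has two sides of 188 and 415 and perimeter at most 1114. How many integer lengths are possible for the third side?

284

Triangle inequality: 227 < x < 603. Perimeter ≤ 1114 gives x ≤ 1114 − 188 − 415 = 511.
So 227 < x ≤ 511; integers 228 through 511: 284 values.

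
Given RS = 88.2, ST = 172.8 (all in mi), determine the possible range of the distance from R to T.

84.6 ≤ RT ≤ 261.0 mi

By the triangle inequality, |88.2 − 172.8| ≤ RT ≤ 88.2 + 172.8.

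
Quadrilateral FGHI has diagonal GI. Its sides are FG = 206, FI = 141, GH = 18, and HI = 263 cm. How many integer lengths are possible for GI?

From triangle FGI: 65 < GI < 347.
From triangle HGI: 245 < GI < 281.
Intersection: 245 < GI < 281, so integers 246 through 280: 35 values.

35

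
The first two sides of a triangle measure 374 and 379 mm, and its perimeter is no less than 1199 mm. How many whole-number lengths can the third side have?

Triangle inequality: 5 < x < 753. Perimeter ≥ 1199 gives x ≥ 1199 − 374 − 379 = 446.
So 446 ≤ x < 753; integers 446 through 752: 307 values.

307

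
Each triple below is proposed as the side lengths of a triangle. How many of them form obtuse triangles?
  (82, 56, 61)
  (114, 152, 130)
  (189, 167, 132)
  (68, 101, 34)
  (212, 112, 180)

1

(82,56,61): 56²+61² = 6857 > 6724 = 82² → acute
(114,152,130): 114²+130² = 29896 > 23104 = 152² → acute
(189,167,132): 132²+167² = 45313 > 35721 = 189² → acute
(68,101,34): 34²+68² = 5780 < 10201 = 101² → obtuse
(212,112,180): 112²+180² = 44944 = 212² → right
1 of the 5 is obtuse.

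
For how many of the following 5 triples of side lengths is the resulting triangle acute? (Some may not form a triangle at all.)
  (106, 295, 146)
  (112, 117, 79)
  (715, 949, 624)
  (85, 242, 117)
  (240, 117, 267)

1

(106,295,146): 106+146 ≤ 295, not a triangle
(112,117,79): 79²+112² = 18785 > 13689 = 117² → acute
(715,949,624): 624²+715² = 900601 = 949² → right
(85,242,117): 85+117 ≤ 242, not a triangle
(240,117,267): 117²+240² = 71289 = 267² → right
1 of the 5 is acute.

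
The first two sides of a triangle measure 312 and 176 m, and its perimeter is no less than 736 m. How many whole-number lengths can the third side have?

Triangle inequality: 136 < x < 488. Perimeter ≥ 736 gives x ≥ 736 − 312 − 176 = 248.
So 248 ≤ x < 488; integers 248 through 487: 240 values.

240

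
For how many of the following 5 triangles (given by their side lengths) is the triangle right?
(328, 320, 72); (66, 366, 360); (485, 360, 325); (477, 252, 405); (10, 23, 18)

(328,320,72): 72²+320² = 107584 = 328² → right
(66,366,360): 66²+360² = 133956 = 366² → right
(485,360,325): 325²+360² = 235225 = 485² → right
(477,252,405): 252²+405² = 227529 = 477² → right
(10,23,18): 10²+18² = 424 < 529 = 23² → obtuse
4 of the 5 are right.

4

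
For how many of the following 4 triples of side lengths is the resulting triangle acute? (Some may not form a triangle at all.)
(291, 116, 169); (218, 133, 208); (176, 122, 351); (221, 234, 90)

2

(291,116,169): 116+169 ≤ 291, not a triangle
(218,133,208): 133²+208² = 60953 > 47524 = 218² → acute
(176,122,351): 122+176 ≤ 351, not a triangle
(221,234,90): 90²+221² = 56941 > 54756 = 234² → acute
2 of the 4 are acute.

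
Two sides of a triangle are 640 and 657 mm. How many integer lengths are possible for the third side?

The third side lies in the open interval (17, 1297).
Integers from 18 to 1296 inclusive: 1296 − 18 + 1 = 1279.

1279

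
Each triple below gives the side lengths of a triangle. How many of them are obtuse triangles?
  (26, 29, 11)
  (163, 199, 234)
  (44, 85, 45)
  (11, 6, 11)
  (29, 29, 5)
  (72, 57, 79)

2

(26,29,11): 11²+26² = 797 < 841 = 29² → obtuse
(163,199,234): 163²+199² = 66170 > 54756 = 234² → acute
(44,85,45): 44²+45² = 3961 < 7225 = 85² → obtuse
(11,6,11): 6²+11² = 157 > 121 = 11² → acute
(29,29,5): 5²+29² = 866 > 841 = 29² → acute
(72,57,79): 57²+72² = 8433 > 6241 = 79² → acute
2 of the 6 are obtuse.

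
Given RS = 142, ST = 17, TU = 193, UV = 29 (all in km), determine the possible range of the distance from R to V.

5 ≤ RV ≤ 381 km

The maximum is all hops collinear in one direction: 142 + 17 + 193 + 29 = 381.
The longest hop is 193; the others sum to 188. Folding the others back against it leaves at least 193 − 188 = 5.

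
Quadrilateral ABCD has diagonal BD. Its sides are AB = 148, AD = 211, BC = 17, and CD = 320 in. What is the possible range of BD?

303 < BD < 337

From triangle ABD: |148 − 211| < BD < 148 + 211, i.e. 63 < BD < 359.
From triangle CBD: 303 < BD < 337.
Both must hold, so BD lies in the intersection.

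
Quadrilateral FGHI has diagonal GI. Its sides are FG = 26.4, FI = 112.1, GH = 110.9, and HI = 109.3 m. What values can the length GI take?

85.7 < GI < 138.5

From triangle FGI: |26.4 − 112.1| < GI < 26.4 + 112.1, i.e. 85.7 < GI < 138.5.
From triangle HGI: 1.6 < GI < 220.2.
Both must hold, so GI lies in the intersection.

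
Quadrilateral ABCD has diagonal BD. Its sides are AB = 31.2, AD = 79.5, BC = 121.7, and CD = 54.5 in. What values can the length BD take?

67.2 < BD < 110.7

From triangle ABD: |31.2 − 79.5| < BD < 31.2 + 79.5, i.e. 48.3 < BD < 110.7.
From triangle CBD: 67.2 < BD < 176.2.
Both must hold, so BD lies in the intersection.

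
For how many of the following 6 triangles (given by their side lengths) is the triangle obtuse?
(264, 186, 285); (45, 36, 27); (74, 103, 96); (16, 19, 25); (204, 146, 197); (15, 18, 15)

(264,186,285): 186²+264² = 104292 > 81225 = 285² → acute
(45,36,27): 27²+36² = 2025 = 45² → right
(74,103,96): 74²+96² = 14692 > 10609 = 103² → acute
(16,19,25): 16²+19² = 617 < 625 = 25² → obtuse
(204,146,197): 146²+197² = 60125 > 41616 = 204² → acute
(15,18,15): 15²+15² = 450 > 324 = 18² → acute
1 of the 6 is obtuse.

1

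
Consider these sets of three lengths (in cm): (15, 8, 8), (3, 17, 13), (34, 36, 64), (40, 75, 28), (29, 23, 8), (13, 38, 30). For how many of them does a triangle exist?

(8,8,15): 8+8 > 15 → valid
(3,13,17): 3+13 ≤ 17 → not valid
(34,36,64): 34+36 > 64 → valid
(28,40,75): 28+40 ≤ 75 → not valid
(8,23,29): 8+23 > 29 → valid
(13,30,38): 13+30 > 38 → valid
4 of the 6 triples form a triangle.

4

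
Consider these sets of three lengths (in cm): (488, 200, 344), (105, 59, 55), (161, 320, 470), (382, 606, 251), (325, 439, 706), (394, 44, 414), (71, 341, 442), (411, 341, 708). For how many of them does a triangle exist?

(200,344,488): 200+344 > 488 → valid
(55,59,105): 55+59 > 105 → valid
(161,320,470): 161+320 > 470 → valid
(251,382,606): 251+382 > 606 → valid
(325,439,706): 325+439 > 706 → valid
(44,394,414): 44+394 > 414 → valid
(71,341,442): 71+341 ≤ 442 → not valid
(341,411,708): 341+411 > 708 → valid
7 of the 8 triples form a triangle.

7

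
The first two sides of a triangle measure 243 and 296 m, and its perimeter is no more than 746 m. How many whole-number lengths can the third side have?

Triangle inequality: 53 < x < 539. Perimeter ≤ 746 gives x ≤ 746 − 243 − 296 = 207.
So 53 < x ≤ 207; integers 54 through 207: 154 values.

154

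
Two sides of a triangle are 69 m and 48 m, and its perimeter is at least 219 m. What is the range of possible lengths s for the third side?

Triangle inequality alone gives 21 < s < 117.
The perimeter condition gives s ≥ 219 − 69 − 48 = 102.
Intersecting the two: 102 ≤ s < 117.

102 ≤ s < 117 m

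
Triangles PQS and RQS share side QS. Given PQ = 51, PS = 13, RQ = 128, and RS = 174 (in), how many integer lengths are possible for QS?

From triangle PQS: 38 < QS < 64.
From triangle RQS: 46 < QS < 302.
Intersection: 46 < QS < 64, so integers 47 through 63: 17 values.

17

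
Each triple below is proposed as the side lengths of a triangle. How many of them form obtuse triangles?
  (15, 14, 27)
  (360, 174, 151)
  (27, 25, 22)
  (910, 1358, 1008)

(15,14,27): 14²+15² = 421 < 729 = 27² → obtuse
(360,174,151): 151+174 ≤ 360, not a triangle
(27,25,22): 22²+25² = 1109 > 729 = 27² → acute
(910,1358,1008): 910²+1008² = 1844164 = 1358² → right
1 of the 4 is obtuse.

1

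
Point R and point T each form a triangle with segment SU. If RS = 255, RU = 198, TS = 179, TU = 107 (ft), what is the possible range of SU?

From triangle RSU: |255 − 198| < SU < 255 + 198, i.e. 57 < SU < 453.
From triangle TSU: 72 < SU < 286.
Both must hold, so SU lies in the intersection.

72 < SU < 286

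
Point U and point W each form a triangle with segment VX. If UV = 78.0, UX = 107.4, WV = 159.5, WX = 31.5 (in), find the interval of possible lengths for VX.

From triangle UVX: |78.0 − 107.4| < VX < 78.0 + 107.4, i.e. 29.4 < VX < 185.4.
From triangle WVX: 128.0 < VX < 191.0.
Both must hold, so VX lies in the intersection.

128.0 < VX < 185.4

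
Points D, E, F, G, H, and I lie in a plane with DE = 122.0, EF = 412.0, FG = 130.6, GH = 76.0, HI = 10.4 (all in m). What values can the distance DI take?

The maximum is all hops collinear in one direction: 122.0 + 412.0 + 130.6 + 76.0 + 10.4 = 751.0.
The longest hop is 412.0; the others sum to 339.0. Folding the others back against it leaves at least 412.0 − 339.0 = 73.0.

73.0 ≤ DI ≤ 751.0 m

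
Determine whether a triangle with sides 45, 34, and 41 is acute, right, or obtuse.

Compare the square of the longest side to the sum of squares of the other two: 34² + 41² = 2837 > 2025 = 45².

acute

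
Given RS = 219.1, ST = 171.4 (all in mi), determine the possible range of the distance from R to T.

47.7 ≤ RT ≤ 390.5 mi

By the triangle inequality, |219.1 − 171.4| ≤ RT ≤ 219.1 + 171.4.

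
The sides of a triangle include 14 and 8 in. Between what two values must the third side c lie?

6 < c < 22

By the triangle inequality, c must be less than 14 + 8 = 22 and greater than |14 − 8| = 6.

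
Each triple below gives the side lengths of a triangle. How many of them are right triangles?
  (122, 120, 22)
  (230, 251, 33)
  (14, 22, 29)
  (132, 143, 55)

2

(122,120,22): 22²+120² = 14884 = 122² → right
(230,251,33): 33²+230² = 53989 < 63001 = 251² → obtuse
(14,22,29): 14²+22² = 680 < 841 = 29² → obtuse
(132,143,55): 55²+132² = 20449 = 143² → right
2 of the 4 are right.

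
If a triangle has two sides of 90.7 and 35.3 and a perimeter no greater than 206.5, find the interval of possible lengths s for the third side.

55.4 < s ≤ 80.5

Triangle inequality alone gives 55.4 < s < 126.0.
The perimeter condition gives s ≤ 206.5 − 90.7 − 35.3 = 80.5.
Intersecting the two: 55.4 < s ≤ 80.5.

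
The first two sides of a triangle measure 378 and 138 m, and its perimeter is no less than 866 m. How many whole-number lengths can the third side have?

166

Triangle inequality: 240 < x < 516. Perimeter ≥ 866 gives x ≥ 866 − 378 − 138 = 350.
So 350 ≤ x < 516; integers 350 through 515: 166 values.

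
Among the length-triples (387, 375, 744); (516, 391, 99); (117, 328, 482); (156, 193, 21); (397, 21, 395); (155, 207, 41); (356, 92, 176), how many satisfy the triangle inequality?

2

(375,387,744): 375+387 > 744 → valid
(99,391,516): 99+391 ≤ 516 → not valid
(117,328,482): 117+328 ≤ 482 → not valid
(21,156,193): 21+156 ≤ 193 → not valid
(21,395,397): 21+395 > 397 → valid
(41,155,207): 41+155 ≤ 207 → not valid
(92,176,356): 92+176 ≤ 356 → not valid
2 of the 7 triples form a triangle.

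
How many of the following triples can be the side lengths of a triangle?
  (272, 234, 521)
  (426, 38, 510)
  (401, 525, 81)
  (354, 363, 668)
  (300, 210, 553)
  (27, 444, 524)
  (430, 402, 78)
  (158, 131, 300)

(234,272,521): 234+272 ≤ 521 → not valid
(38,426,510): 38+426 ≤ 510 → not valid
(81,401,525): 81+401 ≤ 525 → not valid
(354,363,668): 354+363 > 668 → valid
(210,300,553): 210+300 ≤ 553 → not valid
(27,444,524): 27+444 ≤ 524 → not valid
(78,402,430): 78+402 > 430 → valid
(131,158,300): 131+158 ≤ 300 → not valid
2 of the 8 triples form a triangle.

2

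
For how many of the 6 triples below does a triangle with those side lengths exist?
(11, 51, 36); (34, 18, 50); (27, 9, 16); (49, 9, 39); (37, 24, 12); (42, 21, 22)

2

(11,36,51): 11+36 ≤ 51 → not valid
(18,34,50): 18+34 > 50 → valid
(9,16,27): 9+16 ≤ 27 → not valid
(9,39,49): 9+39 ≤ 49 → not valid
(12,24,37): 12+24 ≤ 37 → not valid
(21,22,42): 21+22 > 42 → valid
2 of the 6 triples form a triangle.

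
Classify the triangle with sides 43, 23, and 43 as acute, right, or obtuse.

Compare the square of the longest side to the sum of squares of the other two: 23² + 43² = 2378 > 1849 = 43².

acute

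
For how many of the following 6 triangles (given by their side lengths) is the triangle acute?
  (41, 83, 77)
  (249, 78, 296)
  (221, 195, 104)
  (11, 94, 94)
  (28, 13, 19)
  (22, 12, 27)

(41,83,77): 41²+77² = 7610 > 6889 = 83² → acute
(249,78,296): 78²+249² = 68085 < 87616 = 296² → obtuse
(221,195,104): 104²+195² = 48841 = 221² → right
(11,94,94): 11²+94² = 8957 > 8836 = 94² → acute
(28,13,19): 13²+19² = 530 < 784 = 28² → obtuse
(22,12,27): 12²+22² = 628 < 729 = 27² → obtuse
2 of the 6 are acute.

2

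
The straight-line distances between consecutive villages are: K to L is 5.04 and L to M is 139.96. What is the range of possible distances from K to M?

By the triangle inequality, |5.04 − 139.96| ≤ KM ≤ 5.04 + 139.96.

134.92 ≤ KM ≤ 145.00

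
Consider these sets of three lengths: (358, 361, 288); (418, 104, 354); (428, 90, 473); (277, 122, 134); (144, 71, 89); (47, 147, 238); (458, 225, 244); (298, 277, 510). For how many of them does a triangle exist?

6

(288,358,361): 288+358 > 361 → valid
(104,354,418): 104+354 > 418 → valid
(90,428,473): 90+428 > 473 → valid
(122,134,277): 122+134 ≤ 277 → not valid
(71,89,144): 71+89 > 144 → valid
(47,147,238): 47+147 ≤ 238 → not valid
(225,244,458): 225+244 > 458 → valid
(277,298,510): 277+298 > 510 → valid
6 of the 8 triples form a triangle.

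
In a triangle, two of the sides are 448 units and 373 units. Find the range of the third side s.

By the triangle inequality, s must be less than 448 + 373 = 821 and greater than |448 − 373| = 75.

75 < s < 821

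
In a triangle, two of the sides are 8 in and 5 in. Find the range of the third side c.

By the triangle inequality, c must be less than 8 + 5 = 13 and greater than |8 − 5| = 3.

3 < c < 13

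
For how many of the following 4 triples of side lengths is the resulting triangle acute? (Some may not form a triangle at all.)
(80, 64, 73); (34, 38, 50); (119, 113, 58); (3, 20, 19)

3

(80,64,73): 64²+73² = 9425 > 6400 = 80² → acute
(34,38,50): 34²+38² = 2600 > 2500 = 50² → acute
(119,113,58): 58²+113² = 16133 > 14161 = 119² → acute
(3,20,19): 3²+19² = 370 < 400 = 20² → obtuse
3 of the 4 are acute.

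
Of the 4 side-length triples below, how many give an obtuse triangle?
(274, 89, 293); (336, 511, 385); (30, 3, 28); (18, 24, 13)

3

(274,89,293): 89²+274² = 82997 < 85849 = 293² → obtuse
(336,511,385): 336²+385² = 261121 = 511² → right
(30,3,28): 3²+28² = 793 < 900 = 30² → obtuse
(18,24,13): 13²+18² = 493 < 576 = 24² → obtuse
3 of the 4 are obtuse.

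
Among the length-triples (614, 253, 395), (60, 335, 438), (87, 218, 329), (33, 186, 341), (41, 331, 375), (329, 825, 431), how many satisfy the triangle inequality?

1

(253,395,614): 253+395 > 614 → valid
(60,335,438): 60+335 ≤ 438 → not valid
(87,218,329): 87+218 ≤ 329 → not valid
(33,186,341): 33+186 ≤ 341 → not valid
(41,331,375): 41+331 ≤ 375 → not valid
(329,431,825): 329+431 ≤ 825 → not valid
1 of the 6 triples forms a triangle.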